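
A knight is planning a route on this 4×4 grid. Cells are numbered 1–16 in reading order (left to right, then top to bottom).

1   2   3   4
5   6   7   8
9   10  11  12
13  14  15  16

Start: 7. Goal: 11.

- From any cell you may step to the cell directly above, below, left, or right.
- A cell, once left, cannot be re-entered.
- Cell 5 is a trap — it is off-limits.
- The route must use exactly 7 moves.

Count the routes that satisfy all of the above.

7

Need simple routes of exactly 7 moves from 7 to 11 (Manhattan distance 1, so 3 moves are spent on a detour and 3 undoing it).
Enumerating: 7 3 2 6 10 14 15 11 | 7 3 4 8 12 16 15 11 | 7 6 2 3 4 8 12 11 | 7 6 10 14 15 16 12 11 | 7 6 10 9 13 14 15 11 | 7 8 4 3 2 6 10 11 | 7 8 12 16 15 14 10 11.
That gives 7 routes.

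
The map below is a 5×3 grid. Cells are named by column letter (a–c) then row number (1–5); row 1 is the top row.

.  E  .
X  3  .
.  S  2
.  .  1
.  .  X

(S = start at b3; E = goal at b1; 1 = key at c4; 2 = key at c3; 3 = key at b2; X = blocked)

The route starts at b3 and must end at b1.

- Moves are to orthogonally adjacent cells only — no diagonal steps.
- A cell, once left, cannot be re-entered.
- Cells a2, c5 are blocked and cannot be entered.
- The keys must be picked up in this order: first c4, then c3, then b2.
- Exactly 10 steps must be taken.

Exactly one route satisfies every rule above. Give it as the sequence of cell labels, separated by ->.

b3 -> a3 -> a4 -> a5 -> b5 -> b4 -> c4 -> c3 -> c2 -> b2 -> b1

The waypoints must appear in the order c4, c3, b2, with no cell reused.
Route from b3: left 1 to a3, down 2 to a5, right 1 to b5, up 1 to b4, right 1 to c4, up 2 to c2, left 1 to b2, up 1 to b1 — 10 moves in all.
Check: order respected (1 at step 6, 2 at step 7, 3 at step 9); 10 moves as required.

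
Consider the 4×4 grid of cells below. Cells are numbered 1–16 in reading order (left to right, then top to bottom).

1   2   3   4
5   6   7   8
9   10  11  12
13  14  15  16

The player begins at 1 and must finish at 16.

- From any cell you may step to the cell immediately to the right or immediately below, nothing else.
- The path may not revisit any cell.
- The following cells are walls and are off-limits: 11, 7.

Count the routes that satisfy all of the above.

A right/down-only route from 1 to 16 makes exactly 3 down-moves and 3 right-moves in some order.
With no other constraints that would be C(6,3) = 20 routes.
Subtract routes through each blocked cell (inclusion–exclusion for overlaps): − through 7: 9 − through 11: 12 + through 7&11: 6 → 5.
That gives 5 routes.

5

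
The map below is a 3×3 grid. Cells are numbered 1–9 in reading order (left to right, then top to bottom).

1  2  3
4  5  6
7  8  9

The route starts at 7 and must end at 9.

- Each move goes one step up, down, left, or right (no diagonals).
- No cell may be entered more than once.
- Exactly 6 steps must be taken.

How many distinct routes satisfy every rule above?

Need simple routes of exactly 6 moves from 7 to 9 (Manhattan distance 2, so 2 moves are spent on a detour and 2 undoing it).
Enumerating: 7 4 1 2 5 8 9 | 7 4 1 2 5 6 9 | 7 4 1 2 3 6 9 | 7 4 5 2 3 6 9 | 7 8 5 2 3 6 9.
That gives 5 routes.

5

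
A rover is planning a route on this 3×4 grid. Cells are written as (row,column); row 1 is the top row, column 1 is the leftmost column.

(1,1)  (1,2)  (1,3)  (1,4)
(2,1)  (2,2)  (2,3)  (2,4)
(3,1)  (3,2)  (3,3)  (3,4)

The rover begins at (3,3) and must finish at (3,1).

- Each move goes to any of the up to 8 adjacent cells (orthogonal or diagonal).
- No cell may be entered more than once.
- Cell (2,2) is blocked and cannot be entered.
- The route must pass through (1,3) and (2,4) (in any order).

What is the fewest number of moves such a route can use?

5

Any route passes through (1,3) and (2,4) in some order between (3,3) and (3,1). Summing Chebyshev distances along each leg and taking the cheapest ordering ((3,3) → (2,4) → (1,3) → (3,1)) gives a lower bound of 1 + 1 + 2 = 4 moves.
That bound ignores the blocked cells. Measuring each leg by the fewest moves that actually steer around them ((3,3)→(2,4): 1; (2,4)→(1,3): 1; (1,3)→(3,1): 3) raises the lower bound to 5.
A route of 5 moves exists: (3,3) → (2,4) → (1,3) → (1,2) → (2,1) → (3,1).
Since 5 matches that lower bound, it is optimal.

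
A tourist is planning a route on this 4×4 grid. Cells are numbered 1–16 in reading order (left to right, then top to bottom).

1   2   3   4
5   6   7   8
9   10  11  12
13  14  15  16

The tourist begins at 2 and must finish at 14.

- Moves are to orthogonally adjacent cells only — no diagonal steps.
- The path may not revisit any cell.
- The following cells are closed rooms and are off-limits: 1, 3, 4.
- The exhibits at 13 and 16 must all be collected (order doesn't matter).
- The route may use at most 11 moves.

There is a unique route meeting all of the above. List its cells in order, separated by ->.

2 -> 6 -> 7 -> 8 -> 12 -> 16 -> 15 -> 11 -> 10 -> 9 -> 13 -> 14

Any route must reach 13 and 16 and still end at 14 within 11 moves, so the order of the required stops is forced.
Route from 2: down to 6, 2× right (reaching 8), 2× down (reaching 16), left to 15, up to 11, 2× left (reaching 9), down to 13, right to 14 — 11 moves in all.
Check: all required cells visited; 11 ≤ 11 moves.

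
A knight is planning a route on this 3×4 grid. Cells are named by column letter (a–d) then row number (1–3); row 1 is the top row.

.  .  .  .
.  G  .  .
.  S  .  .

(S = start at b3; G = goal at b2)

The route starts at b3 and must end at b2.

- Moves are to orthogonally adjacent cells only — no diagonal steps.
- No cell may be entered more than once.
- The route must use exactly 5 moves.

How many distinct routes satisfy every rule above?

3

Need simple routes of exactly 5 moves from b3 to b2 (Manhattan distance 1, so 2 moves are spent on a detour and 2 undoing it).
Enumerating: b3 a3 a2 a1 b1 b2 | b3 c3 c2 c1 b1 b2 | b3 c3 d3 d2 c2 b2.
That gives 3 routes.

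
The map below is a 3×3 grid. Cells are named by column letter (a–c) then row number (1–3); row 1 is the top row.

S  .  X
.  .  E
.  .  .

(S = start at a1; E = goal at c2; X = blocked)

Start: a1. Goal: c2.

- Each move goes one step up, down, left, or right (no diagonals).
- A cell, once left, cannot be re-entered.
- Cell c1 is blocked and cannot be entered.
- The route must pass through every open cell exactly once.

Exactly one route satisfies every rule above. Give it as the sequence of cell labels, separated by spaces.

a1 b1 b2 a2 a3 b3 c3 c2

Need to visit all 8 open cells exactly once, starting at a1 and ending at c2.
Cell c3 has only two open neighbours (c2 and b3), so the path must pass straight through it: one of those is the cell it's entered from and the other is where it exits.
Route from a1: right to b1, down to b2, left to a2, down to a3, 2× right (reaching c3), up to c2 — 7 moves in all.
Check: all 8 open cells covered.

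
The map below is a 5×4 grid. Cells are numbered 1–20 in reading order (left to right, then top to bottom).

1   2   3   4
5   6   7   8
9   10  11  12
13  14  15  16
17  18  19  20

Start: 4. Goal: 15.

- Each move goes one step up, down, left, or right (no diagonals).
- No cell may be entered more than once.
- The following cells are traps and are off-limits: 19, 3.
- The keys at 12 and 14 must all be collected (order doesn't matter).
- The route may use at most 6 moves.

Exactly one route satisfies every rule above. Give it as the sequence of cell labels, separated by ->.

The budget equals the shortest possible length, so every move has to be on a shortest route through the required cells.
Route from 4: 2× down (reaching 12), 2× left (reaching 10), down to 14, right to 15 — 6 moves in all.
Check: all required cells visited; 6 ≤ 6 moves.

4 -> 8 -> 12 -> 11 -> 10 -> 14 -> 15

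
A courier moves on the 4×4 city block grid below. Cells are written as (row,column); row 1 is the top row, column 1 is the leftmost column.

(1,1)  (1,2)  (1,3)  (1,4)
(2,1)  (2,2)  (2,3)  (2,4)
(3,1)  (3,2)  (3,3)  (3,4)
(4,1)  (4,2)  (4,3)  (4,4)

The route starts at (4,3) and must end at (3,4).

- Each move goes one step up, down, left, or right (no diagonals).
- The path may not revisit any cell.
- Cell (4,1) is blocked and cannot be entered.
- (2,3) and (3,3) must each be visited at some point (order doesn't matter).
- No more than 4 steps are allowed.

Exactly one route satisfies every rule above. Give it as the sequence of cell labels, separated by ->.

(4,3) -> (3,3) -> (2,3) -> (2,4) -> (3,4)

Any route must reach (2,3) and (3,3) and still end at (3,4) within 4 moves, so the order of the required stops is forced.
Route from (4,3): up 2 to (2,3), right 1 to (2,4), down 1 to (3,4) — 4 moves in all.
Check: all required cells visited; 4 ≤ 4 moves.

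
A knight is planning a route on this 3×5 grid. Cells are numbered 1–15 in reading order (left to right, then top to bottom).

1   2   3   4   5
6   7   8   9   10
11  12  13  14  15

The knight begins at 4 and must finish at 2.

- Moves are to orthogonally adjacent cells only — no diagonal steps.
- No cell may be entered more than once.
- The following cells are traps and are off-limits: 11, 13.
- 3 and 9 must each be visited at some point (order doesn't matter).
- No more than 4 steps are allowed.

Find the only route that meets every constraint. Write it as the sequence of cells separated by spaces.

4 9 8 3 2

The 4-move cap with required stops at 3, 9 leaves no slack for detours.
Route from 4: down 1 to 9, left 1 to 8, up 1 to 3, left 1 to 2 — 4 moves in all.
Check: all required cells visited; 4 ≤ 4 moves.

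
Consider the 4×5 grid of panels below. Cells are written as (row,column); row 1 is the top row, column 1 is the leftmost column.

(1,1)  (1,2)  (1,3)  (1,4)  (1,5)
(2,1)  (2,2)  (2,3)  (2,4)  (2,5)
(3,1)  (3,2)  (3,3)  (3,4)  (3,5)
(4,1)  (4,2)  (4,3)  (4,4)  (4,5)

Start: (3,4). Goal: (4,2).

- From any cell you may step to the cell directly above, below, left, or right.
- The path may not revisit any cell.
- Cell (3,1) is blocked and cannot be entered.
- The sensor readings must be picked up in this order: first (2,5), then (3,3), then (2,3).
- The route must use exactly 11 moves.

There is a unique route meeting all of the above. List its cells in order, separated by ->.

The waypoints must appear in the order (2,5), (3,3), (2,3), with no cell reused.
Route from (3,4): up to (2,4), right to (2,5), 2× down (reaching (4,5)), 2× left (reaching (4,3)), 2× up (reaching (2,3)), left to (2,2), 2× down (reaching (4,2)) — 11 moves in all.
Check: order respected ((2,5) at step 2, (3,3) at step 7, (2,3) at step 8); 11 moves as required.

(3,4) -> (2,4) -> (2,5) -> (3,5) -> (4,5) -> (4,4) -> (4,3) -> (3,3) -> (2,3) -> (2,2) -> (3,2) -> (4,2)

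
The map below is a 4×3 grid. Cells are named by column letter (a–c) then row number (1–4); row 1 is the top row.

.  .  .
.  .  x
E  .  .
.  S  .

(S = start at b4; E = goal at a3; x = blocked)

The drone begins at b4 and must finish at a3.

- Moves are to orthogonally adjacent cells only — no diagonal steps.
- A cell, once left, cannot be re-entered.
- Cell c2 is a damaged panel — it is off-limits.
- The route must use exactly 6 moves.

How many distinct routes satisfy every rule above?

2

Need simple routes of exactly 6 moves from b4 to a3 (Manhattan distance 2, so 2 moves are spent on a detour and 2 undoing it).
Enumerating: b4 b3 b2 b1 a1 a2 a3 | b4 c4 c3 b3 b2 a2 a3.
That gives 2 routes.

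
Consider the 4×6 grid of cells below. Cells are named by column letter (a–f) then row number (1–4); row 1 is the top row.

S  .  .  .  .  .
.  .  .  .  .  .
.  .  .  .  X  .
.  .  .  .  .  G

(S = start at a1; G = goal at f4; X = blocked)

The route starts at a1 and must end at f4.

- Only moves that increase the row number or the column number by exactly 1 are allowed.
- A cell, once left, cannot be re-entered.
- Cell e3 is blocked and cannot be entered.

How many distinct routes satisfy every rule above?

A right/down-only route from a1 to f4 makes exactly 3 down-moves and 5 right-moves in some order.
With no other constraints that would be C(8,3) = 56 routes.
Subtract routes through each blocked cell (inclusion–exclusion for overlaps): − through e3: 30 → 26.
That gives 26 routes.

26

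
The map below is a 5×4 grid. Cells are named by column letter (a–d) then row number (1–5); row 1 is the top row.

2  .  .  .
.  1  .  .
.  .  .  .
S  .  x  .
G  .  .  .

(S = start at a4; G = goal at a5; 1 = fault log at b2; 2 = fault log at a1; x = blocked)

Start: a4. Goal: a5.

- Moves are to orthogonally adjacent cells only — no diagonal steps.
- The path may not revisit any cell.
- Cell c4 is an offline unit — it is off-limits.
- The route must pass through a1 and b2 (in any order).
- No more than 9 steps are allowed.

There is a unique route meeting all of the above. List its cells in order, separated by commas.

a4, a3, a2, a1, b1, b2, b3, b4, b5, a5

Any route must reach a1 and b2 and still end at a5 within 9 moves, so the order of the required stops is forced.
Route from a4: up 3 to a1, right 1 to b1, down 4 to b5, left 1 to a5 — 9 moves in all.
Check: all required cells visited; 9 ≤ 9 moves.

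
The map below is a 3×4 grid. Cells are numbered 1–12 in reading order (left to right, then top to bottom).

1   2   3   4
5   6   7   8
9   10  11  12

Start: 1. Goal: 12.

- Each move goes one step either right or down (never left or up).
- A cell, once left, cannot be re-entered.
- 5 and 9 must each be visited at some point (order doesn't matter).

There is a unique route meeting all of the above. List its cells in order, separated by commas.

1, 5, 9, 10, 11, 12

Moves only go right or down, so the column and row indices never decrease.
Route from 1: down 2 to 9, right 3 to 12 — 5 moves in all.
Check: all required cells visited.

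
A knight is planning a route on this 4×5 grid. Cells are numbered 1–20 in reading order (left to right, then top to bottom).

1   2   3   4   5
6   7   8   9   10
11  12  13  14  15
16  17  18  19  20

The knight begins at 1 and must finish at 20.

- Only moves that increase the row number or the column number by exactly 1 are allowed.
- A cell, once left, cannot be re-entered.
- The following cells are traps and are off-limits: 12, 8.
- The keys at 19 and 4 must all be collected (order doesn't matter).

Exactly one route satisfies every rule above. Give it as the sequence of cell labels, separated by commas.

Moves only go right or down, so the column and row indices never decrease.
Route from 1: 3× right (reaching 4), 3× down (reaching 19), right to 20 — 7 moves in all.
Check: all required cells visited.

1, 2, 3, 4, 9, 14, 19, 20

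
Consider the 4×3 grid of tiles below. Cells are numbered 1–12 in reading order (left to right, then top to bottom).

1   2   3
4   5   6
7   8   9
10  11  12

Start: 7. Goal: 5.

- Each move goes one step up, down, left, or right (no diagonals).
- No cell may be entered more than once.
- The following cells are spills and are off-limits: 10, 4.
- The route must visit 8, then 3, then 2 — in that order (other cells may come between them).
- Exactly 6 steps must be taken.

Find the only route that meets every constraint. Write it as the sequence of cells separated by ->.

The waypoints must appear in the order 8, 3, 2, with no cell reused.
Route from 7: 2× right (reaching 9), 2× up (reaching 3), left to 2, down to 5 — 6 moves in all.
Check: order respected (8 at step 1, 3 at step 4, 2 at step 5); 6 moves as required.

7 -> 8 -> 9 -> 6 -> 3 -> 2 -> 5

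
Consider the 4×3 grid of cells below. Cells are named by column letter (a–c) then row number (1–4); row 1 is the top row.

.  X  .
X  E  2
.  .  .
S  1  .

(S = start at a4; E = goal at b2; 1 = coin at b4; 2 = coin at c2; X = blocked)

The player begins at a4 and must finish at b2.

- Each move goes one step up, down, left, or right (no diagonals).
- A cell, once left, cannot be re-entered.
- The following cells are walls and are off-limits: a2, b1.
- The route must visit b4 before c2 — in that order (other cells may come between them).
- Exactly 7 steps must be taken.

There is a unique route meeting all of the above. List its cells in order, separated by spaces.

a4 a3 b3 b4 c4 c3 c2 b2

The waypoints must appear in the order b4, c2, with no cell reused.
Route from a4: up to a3, right to b3, down to b4, right to c4, 2× up (reaching c2), left to b2 — 7 moves in all.
Check: order respected (1 at step 3, 2 at step 6); 7 moves as required.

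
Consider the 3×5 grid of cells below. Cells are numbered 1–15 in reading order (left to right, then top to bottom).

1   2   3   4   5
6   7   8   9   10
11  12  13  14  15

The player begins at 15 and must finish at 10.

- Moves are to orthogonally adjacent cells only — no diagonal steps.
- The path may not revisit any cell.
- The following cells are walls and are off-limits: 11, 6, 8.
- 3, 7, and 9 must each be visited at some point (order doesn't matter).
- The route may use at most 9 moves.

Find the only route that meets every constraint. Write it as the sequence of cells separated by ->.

15 -> 14 -> 13 -> 12 -> 7 -> 2 -> 3 -> 4 -> 9 -> 10

The budget equals the shortest possible length, so every move has to be on a shortest route through the required cells.
Route from 15: 3× left (reaching 12), 2× up (reaching 2), 2× right (reaching 4), down to 9, right to 10 — 9 moves in all.
Check: all required cells visited; 9 ≤ 9 moves.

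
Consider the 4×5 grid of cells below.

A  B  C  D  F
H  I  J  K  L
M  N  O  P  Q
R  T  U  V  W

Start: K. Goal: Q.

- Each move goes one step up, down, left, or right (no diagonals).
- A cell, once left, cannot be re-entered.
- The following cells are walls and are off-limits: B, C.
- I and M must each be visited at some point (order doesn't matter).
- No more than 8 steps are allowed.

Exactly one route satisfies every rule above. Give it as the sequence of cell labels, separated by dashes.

The 8-move cap with required stops at I, M leaves no slack for detours.
Route from K: left 3 to H, down 1 to M, right 4 to Q — 8 moves in all.
Check: all required cells visited; 8 ≤ 8 moves.

K - J - I - H - M - N - O - P - Q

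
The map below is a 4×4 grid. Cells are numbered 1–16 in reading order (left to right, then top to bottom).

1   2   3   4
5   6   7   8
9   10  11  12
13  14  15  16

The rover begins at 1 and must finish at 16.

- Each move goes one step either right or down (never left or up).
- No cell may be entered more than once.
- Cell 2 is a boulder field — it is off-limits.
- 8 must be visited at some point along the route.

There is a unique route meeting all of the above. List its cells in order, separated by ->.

1 -> 5 -> 6 -> 7 -> 8 -> 12 -> 16

Moves only go right or down, so the column and row indices never decrease.
Route from 1: down to 5, 3× right (reaching 8), 2× down (reaching 16) — 6 moves in all.
Check: all required cells visited.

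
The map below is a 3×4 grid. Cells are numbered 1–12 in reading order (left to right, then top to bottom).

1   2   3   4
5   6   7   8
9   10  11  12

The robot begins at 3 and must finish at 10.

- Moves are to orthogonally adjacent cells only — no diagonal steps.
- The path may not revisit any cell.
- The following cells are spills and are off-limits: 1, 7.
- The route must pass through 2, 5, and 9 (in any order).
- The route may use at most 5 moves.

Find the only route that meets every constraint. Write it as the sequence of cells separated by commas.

Any route must reach 2, 5, and 9 and still end at 10 within 5 moves, so the order of the required stops is forced.
Route from 3: left 1 to 2, down 1 to 6, left 1 to 5, down 1 to 9, right 1 to 10 — 5 moves in all.
Check: all required cells visited; 5 ≤ 5 moves.

3, 2, 6, 5, 9, 10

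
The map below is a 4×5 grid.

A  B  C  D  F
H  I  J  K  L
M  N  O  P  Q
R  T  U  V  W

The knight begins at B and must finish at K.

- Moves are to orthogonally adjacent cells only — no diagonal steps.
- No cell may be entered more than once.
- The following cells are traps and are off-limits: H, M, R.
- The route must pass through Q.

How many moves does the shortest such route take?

Any route passes through Q somewhere between B and K. Summing Manhattan distances along the two legs (B → Q → K) gives a lower bound of 5 + 2 = 7 moves.
A route of 7 moves achieves this: B → I → N → O → P → Q → L → K.
Since 7 matches the lower bound, it is optimal.

7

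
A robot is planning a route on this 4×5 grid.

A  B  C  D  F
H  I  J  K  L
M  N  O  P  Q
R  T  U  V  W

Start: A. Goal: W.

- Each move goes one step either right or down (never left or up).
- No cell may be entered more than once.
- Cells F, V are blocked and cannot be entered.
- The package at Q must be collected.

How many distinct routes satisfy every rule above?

14

A right/down-only route from A to W makes exactly 3 down-moves and 4 right-moves in some order.
With no other constraints that would be C(7,3) = 35 routes.
Split at Q and multiply the segment counts (each segment already excludes blocked cells): A→Q: 14; Q→W: 1; product = 14.
That gives 14 routes.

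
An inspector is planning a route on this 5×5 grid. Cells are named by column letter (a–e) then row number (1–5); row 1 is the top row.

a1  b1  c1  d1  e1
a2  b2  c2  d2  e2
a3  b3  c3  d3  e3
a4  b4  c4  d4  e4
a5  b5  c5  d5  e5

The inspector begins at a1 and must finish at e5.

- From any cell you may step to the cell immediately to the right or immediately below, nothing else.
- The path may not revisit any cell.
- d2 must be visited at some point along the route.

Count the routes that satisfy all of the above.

A right/down-only route from a1 to e5 makes exactly 4 down-moves and 4 right-moves in some order.
With no other constraints that would be C(8,4) = 70 routes.
Split at d2 and multiply the segment counts: a1→d2: 4; d2→e5: 4; product = 16.
That gives 16 routes.

16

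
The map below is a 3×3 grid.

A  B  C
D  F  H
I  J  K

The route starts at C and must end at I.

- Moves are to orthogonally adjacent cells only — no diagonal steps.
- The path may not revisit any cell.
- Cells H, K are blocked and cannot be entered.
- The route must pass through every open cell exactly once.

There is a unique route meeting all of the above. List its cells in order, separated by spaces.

C B A D F J I

Need to visit all 7 open cells exactly once, starting at C and ending at I.
Cell J has only two open neighbours (F and I), so the path must pass straight through it: one of those is the cell it's entered from and the other is where it exits.
Route from C: 2× left (reaching A), down to D, right to F, down to J, left to I — 6 moves in all.
Check: all 7 open cells covered.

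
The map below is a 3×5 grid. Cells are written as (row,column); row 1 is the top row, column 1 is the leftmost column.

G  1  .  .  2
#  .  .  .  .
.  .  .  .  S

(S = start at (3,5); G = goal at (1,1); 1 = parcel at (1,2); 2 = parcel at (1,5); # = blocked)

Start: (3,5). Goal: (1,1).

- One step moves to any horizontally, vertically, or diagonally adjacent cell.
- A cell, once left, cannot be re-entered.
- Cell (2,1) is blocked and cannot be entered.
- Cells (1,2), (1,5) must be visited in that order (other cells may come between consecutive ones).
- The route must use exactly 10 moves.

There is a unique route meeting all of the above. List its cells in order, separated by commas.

(3,5), (3,4), (2,3), (1,2), (1,3), (1,4), (1,5), (2,4), (3,3), (2,2), (1,1)

The waypoints must appear in the order (1,2), (1,5), with no cell reused.
Route from (3,5): left to (3,4), 2× up-left (reaching (1,2)), 3× right (reaching (1,5)), 2× down-left (reaching (3,3)), 2× up-left (reaching (1,1)) — 10 moves in all.
Check: order respected (1 at step 3, 2 at step 6); 10 moves as required.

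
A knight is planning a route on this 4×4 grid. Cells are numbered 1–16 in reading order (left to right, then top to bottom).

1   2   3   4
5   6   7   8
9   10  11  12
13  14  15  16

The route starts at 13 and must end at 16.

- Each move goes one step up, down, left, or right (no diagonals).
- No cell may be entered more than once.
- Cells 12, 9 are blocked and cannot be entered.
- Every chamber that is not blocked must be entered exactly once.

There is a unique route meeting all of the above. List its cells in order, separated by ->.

13 -> 14 -> 10 -> 6 -> 5 -> 1 -> 2 -> 3 -> 4 -> 8 -> 7 -> 11 -> 15 -> 16

Need to visit all 14 open cells exactly once, starting at 13 and ending at 16.
Cell 5 has only two open neighbours (1 and 6), so the path must pass straight through it: one of those is the cell it's entered from and the other is where it exits.
Route from 13: right 1 to 14, up 2 to 6, left 1 to 5, up 1 to 1, right 3 to 4, down 1 to 8, left 1 to 7, down 2 to 15, right 1 to 16 — 13 moves in all.
Check: all 14 open cells covered.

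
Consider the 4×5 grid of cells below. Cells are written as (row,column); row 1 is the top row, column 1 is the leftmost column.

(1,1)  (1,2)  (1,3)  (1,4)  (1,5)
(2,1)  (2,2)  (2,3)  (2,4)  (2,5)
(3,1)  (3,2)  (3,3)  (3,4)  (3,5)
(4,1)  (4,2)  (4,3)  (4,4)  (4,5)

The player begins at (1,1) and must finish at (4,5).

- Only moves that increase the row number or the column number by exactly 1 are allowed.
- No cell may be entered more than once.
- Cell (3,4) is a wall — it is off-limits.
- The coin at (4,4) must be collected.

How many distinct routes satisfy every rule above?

10

A right/down-only route from (1,1) to (4,5) makes exactly 3 down-moves and 4 right-moves in some order.
With no other constraints that would be C(7,3) = 35 routes.
Split at (4,4) and multiply the segment counts (each segment already excludes blocked cells): (1,1)→(4,4): 10; (4,4)→(4,5): 1; product = 10.
That gives 10 routes.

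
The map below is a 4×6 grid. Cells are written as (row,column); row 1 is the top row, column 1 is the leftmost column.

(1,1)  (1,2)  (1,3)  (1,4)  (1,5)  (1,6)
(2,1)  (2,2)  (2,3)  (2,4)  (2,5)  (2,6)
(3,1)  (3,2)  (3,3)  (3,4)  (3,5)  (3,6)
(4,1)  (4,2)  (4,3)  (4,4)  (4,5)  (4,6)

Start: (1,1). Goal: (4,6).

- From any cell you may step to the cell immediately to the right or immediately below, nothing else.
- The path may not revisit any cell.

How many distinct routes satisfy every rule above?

A right/down-only route from (1,1) to (4,6) makes exactly 3 down-moves and 5 right-moves in some order.
With no other constraints that would be C(8,3) = 56 routes.
That gives 56 routes.

56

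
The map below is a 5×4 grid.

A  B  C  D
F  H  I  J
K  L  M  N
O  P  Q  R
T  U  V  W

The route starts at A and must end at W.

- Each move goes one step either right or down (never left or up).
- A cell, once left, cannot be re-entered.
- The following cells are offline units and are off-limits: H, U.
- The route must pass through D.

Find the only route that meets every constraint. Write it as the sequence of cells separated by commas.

Moves only go right or down, so the column and row indices never decrease.
Route from A: 3× right (reaching D), 4× down (reaching W) — 7 moves in all.
Check: all required cells visited.

A, B, C, D, J, N, R, W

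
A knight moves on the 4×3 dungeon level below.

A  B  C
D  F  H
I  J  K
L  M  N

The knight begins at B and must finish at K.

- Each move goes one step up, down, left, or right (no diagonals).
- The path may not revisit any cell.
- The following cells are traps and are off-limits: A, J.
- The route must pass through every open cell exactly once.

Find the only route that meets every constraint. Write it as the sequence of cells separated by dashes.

Need to visit all 10 open cells exactly once, starting at B and ending at K.
Cell N has only two open neighbours (K and M), so the path must pass straight through it: one of those is the cell it's entered from and the other is where it exits.
Route from B: right 1 to C, down 1 to H, left 2 to D, down 2 to L, right 2 to N, up 1 to K — 9 moves in all.
Check: all 10 open cells covered.

B - C - H - F - D - I - L - M - N - K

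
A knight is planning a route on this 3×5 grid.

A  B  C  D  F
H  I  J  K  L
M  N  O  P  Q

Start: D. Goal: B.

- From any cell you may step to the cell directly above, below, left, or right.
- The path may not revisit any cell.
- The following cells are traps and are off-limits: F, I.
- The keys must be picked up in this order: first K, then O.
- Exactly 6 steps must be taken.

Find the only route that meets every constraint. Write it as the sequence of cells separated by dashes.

D - K - P - O - J - C - B

The waypoints must appear in the order K, O, with no cell reused.
Route from D: 2× down (reaching P), left to O, 2× up (reaching C), left to B — 6 moves in all.
Check: order respected (K at step 1, O at step 3); 6 moves as required.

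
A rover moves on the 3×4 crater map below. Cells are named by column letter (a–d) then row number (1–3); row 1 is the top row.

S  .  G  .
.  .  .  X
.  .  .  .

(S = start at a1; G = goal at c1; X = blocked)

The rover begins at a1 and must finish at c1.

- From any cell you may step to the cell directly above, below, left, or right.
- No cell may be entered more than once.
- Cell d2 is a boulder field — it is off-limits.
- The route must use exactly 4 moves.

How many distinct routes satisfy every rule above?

3

Need simple routes of exactly 4 moves from a1 to c1 (Manhattan distance 2, so 1 moves are spent on a detour and 1 undoing it).
Enumerating: a1 a2 b2 b1 c1 | a1 a2 b2 c2 c1 | a1 b1 b2 c2 c1.
That gives 3 routes.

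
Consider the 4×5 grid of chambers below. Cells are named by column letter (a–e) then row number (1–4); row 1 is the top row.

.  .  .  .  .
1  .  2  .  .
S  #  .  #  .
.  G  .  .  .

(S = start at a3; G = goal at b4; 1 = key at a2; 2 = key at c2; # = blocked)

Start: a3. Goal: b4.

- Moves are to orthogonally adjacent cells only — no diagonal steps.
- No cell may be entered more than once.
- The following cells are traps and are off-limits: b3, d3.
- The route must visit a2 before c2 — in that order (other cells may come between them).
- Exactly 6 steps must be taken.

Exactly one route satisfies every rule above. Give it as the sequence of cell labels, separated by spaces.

a3 a2 b2 c2 c3 c4 b4

The waypoints must appear in the order a2, c2, with no cell reused.
Route from a3: up to a2, 2× right (reaching c2), 2× down (reaching c4), left to b4 — 6 moves in all.
Check: order respected (1 at step 1, 2 at step 3); 6 moves as required.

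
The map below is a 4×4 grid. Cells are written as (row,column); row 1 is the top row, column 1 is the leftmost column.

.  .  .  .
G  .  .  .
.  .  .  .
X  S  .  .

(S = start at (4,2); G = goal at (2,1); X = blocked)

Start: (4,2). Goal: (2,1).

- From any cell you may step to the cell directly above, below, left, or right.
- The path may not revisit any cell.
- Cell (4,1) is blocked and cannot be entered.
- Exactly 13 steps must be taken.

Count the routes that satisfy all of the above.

Need simple routes of exactly 13 moves from (4,2) to (2,1) (Manhattan distance 3, so 5 moves are spent on a detour and 5 undoing it).
Enumerating: (4,2) (3,2) (2,2) (2,3) (3,3) (4,3) (4,4) (3,4) (2,4) (1,4) (1,3) (1,2) (1,1) (2,1) | (4,2) (3,2) (3,3) (4,3) (4,4) (3,4) (2,4) (1,4) (1,3) (2,3) (2,2) (1,2) (1,1) (2,1) | (4,2) (4,3) (4,4) (3,4) (2,4) (1,4) (1,3) (2,3) (3,3) (3,2) (2,2) (1,2) (1,1) (2,1) | (4,2) (4,3) (4,4) (3,4) (2,4) (1,4) (1,3) (1,2) (2,2) (2,3) (3,3) (3,2) (3,1) (2,1) | (4,2) (4,3) (4,4) (3,4) (3,3) (2,3) (2,4) (1,4) (1,3) (1,2) (2,2) (3,2) (3,1) (2,1) | (4,2) (4,3) (4,4) (3,4) (3,3) (3,2) (2,2) (2,3) (2,4) (1,4) (1,3) (1,2) (1,1) (2,1).
That gives 6 routes.

6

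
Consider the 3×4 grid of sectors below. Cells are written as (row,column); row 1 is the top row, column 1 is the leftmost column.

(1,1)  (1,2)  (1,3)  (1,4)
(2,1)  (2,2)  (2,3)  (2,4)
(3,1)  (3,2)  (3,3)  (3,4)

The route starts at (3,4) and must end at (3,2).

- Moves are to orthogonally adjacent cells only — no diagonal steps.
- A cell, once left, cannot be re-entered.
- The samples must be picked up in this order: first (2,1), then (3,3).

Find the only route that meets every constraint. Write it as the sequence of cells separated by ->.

(3,4) -> (2,4) -> (1,4) -> (1,3) -> (1,2) -> (1,1) -> (2,1) -> (2,2) -> (2,3) -> (3,3) -> (3,2)

The waypoints must appear in the order (2,1), (3,3), with no cell reused.
Route from (3,4): 2× up (reaching (1,4)), 3× left (reaching (1,1)), down to (2,1), 2× right (reaching (2,3)), down to (3,3), left to (3,2) — 10 moves in all.
Check: order respected ((2,1) at step 6, (3,3) at step 9).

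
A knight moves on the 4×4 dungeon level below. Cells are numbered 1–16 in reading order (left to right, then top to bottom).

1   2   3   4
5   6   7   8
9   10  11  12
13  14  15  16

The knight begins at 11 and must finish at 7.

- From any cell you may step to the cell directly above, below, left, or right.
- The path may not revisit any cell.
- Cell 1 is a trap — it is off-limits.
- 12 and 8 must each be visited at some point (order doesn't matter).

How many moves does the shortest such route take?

Any route passes through 12 and 8 in some order between 11 and 7. Summing Manhattan distances along each leg and taking the cheapest ordering (11 → 12 → 8 → 7) gives a lower bound of 1 + 1 + 1 = 3 moves.
A route of 3 moves achieves this: 11 → 12 → 8 → 7.
Since 3 matches the lower bound, it is optimal.

3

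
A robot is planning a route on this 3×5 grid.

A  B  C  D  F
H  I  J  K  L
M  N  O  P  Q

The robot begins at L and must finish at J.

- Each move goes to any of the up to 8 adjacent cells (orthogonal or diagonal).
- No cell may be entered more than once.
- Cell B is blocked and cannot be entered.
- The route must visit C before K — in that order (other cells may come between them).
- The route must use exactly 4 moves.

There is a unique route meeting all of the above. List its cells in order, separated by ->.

L -> D -> C -> K -> J

The waypoints must appear in the order C, K, with no cell reused.
Route from L: up-left 1 to D, left 1 to C, down-right 1 to K, left 1 to J — 4 moves in all.
Check: order respected (C at step 2, K at step 3); 4 moves as required.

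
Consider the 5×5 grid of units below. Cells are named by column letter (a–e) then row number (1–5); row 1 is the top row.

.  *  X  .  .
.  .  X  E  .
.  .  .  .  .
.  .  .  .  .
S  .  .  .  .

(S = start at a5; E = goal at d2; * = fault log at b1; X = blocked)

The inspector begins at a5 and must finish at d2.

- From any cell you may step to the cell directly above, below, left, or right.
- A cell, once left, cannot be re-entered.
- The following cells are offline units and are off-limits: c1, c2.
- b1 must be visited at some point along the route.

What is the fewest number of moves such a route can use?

10

Any route passes through b1 somewhere between a5 and d2. Summing Manhattan distances along the two legs (a5 → b1 → d2) gives a lower bound of 5 + 3 = 8 moves.
That bound ignores the blocked cells. Measuring each leg by the fewest moves that actually steer around them (a5→b1: 5; b1→d2: 5) raises the lower bound to 10.
A route of 10 moves exists: a5 → a4 → a3 → a2 → a1 → b1 → b2 → b3 → c3 → d3 → d2.
Since 10 matches that lower bound, it is optimal.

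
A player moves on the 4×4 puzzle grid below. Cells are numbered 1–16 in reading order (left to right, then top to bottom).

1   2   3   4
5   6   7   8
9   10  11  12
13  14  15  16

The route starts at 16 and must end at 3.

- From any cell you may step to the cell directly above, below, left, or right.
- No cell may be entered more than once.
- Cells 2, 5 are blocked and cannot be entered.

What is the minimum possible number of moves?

4

The Manhattan distance from 16 to 3 is |4−1| + |4−3| = 4, so at least 4 moves are needed.
A route of 4 moves achieves this: 16 → 12 → 8 → 4 → 3.
Since 4 matches the lower bound, it is optimal.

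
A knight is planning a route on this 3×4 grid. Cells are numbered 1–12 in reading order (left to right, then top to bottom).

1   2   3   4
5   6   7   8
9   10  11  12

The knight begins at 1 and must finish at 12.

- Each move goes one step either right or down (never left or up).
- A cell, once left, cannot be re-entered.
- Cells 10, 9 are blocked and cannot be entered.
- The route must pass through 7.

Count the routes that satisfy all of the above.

6

A right/down-only route from 1 to 12 makes exactly 2 down-moves and 3 right-moves in some order.
With no other constraints that would be C(5,2) = 10 routes.
Split at 7 and multiply the segment counts (each segment already excludes blocked cells): 1→7: 3; 7→12: 2; product = 6.
That gives 6 routes.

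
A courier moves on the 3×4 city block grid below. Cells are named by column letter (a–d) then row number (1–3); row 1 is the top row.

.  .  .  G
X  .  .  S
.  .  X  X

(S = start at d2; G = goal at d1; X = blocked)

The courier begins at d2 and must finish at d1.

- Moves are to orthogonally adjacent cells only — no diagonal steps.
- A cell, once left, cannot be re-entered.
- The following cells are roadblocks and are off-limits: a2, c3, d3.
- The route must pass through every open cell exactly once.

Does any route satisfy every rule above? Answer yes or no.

no

Cell a1 has only one open neighbour but is neither the start nor the goal, so a Hamiltonian route would have to both enter and leave it through the same neighbour — impossible without revisiting.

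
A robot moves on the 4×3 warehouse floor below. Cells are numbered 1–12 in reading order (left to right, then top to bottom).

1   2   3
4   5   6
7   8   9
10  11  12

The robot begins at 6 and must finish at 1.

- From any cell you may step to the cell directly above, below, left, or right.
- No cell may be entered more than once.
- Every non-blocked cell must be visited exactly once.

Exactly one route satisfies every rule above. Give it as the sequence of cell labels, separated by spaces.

6 3 2 5 8 9 12 11 10 7 4 1

Need to visit all 12 open cells exactly once, starting at 6 and ending at 1.
Cell 10 has only two open neighbours (7 and 11), so the path must pass straight through it: one of those is the cell it's entered from and the other is where it exits.
Route from 6: up to 3, left to 2, 2× down (reaching 8), right to 9, down to 12, 2× left (reaching 10), 3× up (reaching 1) — 11 moves in all.
Check: all 12 open cells covered.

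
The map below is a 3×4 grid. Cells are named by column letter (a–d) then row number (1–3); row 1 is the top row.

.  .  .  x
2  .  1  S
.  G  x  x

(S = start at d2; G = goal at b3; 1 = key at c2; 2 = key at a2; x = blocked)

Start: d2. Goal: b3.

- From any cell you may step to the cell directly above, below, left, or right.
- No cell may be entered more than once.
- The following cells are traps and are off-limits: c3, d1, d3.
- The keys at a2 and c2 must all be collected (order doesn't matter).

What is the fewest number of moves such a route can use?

5

Any route passes through a2 and c2 in some order between d2 and b3. Summing Manhattan distances along each leg and taking the cheapest ordering (d2 → c2 → a2 → b3) gives a lower bound of 1 + 2 + 2 = 5 moves.
A route of 5 moves achieves this: d2 → c2 → b2 → a2 → a3 → b3.
Since 5 matches the lower bound, it is optimal.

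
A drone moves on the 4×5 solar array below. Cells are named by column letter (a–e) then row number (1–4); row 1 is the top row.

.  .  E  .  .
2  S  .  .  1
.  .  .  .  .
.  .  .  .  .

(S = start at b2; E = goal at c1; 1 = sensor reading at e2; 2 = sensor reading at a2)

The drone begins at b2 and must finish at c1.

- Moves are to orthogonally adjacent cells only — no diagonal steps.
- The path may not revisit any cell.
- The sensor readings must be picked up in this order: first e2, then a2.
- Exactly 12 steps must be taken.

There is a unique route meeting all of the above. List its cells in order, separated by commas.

b2, c2, d2, e2, e3, d3, c3, b3, a3, a2, a1, b1, c1

The waypoints must appear in the order e2, a2, with no cell reused.
Route from b2: right 3 to e2, down 1 to e3, left 4 to a3, up 2 to a1, right 2 to c1 — 12 moves in all.
Check: order respected (1 at step 3, 2 at step 9); 12 moves as required.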